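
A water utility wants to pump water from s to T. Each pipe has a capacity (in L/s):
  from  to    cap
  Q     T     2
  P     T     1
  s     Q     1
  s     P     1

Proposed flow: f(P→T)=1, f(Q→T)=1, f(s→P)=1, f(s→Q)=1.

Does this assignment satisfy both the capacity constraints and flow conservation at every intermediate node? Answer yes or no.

Every edge has 0 ≤ f(e) ≤ cap(e).
At each intermediate node, inflow equals outflow.

Yes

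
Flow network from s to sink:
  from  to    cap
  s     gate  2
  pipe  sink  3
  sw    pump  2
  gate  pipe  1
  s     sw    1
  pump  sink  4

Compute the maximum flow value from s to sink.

Augment s->sw->pump->sink: bottleneck 1. Total 1.
Augment s->gate->pipe->sink: bottleneck 1. Total 2.
No augmenting path remains in the residual graph.

2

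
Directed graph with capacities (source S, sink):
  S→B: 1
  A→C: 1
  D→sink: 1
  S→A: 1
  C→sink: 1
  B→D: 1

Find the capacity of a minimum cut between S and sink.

2

Max flow = 2 (via 2 augmenting paths).
In the residual at optimum, the set reachable from S is {S}.
Cut edges: S→A (cap 1), S→B (cap 1). Sum = 2.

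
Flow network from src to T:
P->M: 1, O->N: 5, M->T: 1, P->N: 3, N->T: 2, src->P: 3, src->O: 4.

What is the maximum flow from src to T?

Augment src->O->N->T: bottleneck 2. Total 2.
Augment src->P->M->T: bottleneck 1. Total 3.
No augmenting path remains in the residual graph.

3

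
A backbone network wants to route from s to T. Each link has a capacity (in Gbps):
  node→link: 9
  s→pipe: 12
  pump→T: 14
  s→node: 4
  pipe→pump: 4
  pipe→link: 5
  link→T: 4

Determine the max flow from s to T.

8

Augment s→pipe→pump→T: bottleneck 4. Total 4.
Augment s→pipe→link→T: bottleneck 4. Total 8.
No augmenting path remains in the residual graph.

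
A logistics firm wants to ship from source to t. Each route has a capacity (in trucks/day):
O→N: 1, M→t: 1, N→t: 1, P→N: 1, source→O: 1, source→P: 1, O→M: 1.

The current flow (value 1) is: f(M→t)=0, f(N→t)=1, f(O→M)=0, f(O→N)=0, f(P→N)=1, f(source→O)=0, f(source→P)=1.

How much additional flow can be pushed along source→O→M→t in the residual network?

Residual capacities along the path: source→O: 1, O→M: 1, M→t: 1.
Minimum is 1.

1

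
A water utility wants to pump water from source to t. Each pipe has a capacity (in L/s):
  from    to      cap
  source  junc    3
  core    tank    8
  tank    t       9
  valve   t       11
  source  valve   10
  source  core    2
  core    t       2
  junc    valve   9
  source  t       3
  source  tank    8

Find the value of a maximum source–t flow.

Augment source→t: bottleneck 3. Total 3.
Augment source→core→t: bottleneck 2. Total 5.
Augment source→valve→t: bottleneck 10. Total 15.
Augment source→tank→t: bottleneck 8. Total 23.
Augment source→junc→valve→t: bottleneck 1. Total 24.
No augmenting path remains in the residual graph.

24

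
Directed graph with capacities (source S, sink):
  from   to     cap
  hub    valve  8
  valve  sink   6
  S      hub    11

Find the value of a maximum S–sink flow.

6

Augment S->hub->valve->sink: bottleneck 6. Total 6.
No augmenting path remains in the residual graph.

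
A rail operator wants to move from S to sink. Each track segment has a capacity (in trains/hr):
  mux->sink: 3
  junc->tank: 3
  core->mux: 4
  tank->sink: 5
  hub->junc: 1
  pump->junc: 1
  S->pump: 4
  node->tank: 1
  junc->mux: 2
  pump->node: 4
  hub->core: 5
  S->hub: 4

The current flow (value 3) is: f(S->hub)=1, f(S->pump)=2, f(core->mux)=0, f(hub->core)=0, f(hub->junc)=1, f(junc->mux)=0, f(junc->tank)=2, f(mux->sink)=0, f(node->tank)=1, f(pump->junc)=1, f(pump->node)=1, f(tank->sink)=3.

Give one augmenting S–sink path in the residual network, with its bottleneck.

S->hub->core->mux->sink, bottleneck 3

Residual along S->hub->core->mux->sink: S->hub: 3, hub->core: 5, core->mux: 4, mux->sink: 3.
Bottleneck = min = 3.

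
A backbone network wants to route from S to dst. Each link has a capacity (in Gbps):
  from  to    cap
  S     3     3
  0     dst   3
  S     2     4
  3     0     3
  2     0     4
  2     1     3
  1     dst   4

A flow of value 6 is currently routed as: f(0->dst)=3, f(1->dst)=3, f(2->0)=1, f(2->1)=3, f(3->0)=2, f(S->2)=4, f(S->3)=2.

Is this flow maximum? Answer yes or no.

Residual reachable from S: {0, 2, 3, S}; dst is not reachable.
Saturated cut: 2->1, 0->dst with total capacity 6 = current flow value. Flow is maximum.

Yes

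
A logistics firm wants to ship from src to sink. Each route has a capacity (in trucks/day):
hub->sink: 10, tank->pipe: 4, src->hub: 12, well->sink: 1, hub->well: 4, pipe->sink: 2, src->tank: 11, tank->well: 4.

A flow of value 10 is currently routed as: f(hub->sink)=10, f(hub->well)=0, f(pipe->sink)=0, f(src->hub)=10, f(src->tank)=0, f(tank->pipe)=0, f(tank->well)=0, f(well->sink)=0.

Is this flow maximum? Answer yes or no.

Residual path src->hub->well->sink has bottleneck 1 > 0.
Pushing 1 along it raises the flow to 11, so the given flow is not maximum.

No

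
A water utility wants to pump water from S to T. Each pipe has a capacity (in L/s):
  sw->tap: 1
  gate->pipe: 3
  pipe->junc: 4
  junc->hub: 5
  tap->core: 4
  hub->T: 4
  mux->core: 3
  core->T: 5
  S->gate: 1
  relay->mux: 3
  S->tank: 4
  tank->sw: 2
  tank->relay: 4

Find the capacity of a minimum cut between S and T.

5

Max flow = 5 (via 3 augmenting paths).
In the residual at optimum, the set reachable from S is {S}.
Cut edges: S->tank (cap 4), S->gate (cap 1). Sum = 5.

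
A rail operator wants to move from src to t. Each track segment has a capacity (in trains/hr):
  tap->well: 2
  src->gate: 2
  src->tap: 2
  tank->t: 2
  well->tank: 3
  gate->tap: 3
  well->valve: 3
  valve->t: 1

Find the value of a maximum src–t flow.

2

Augment src->tap->well->valve->t: bottleneck 1. Total 1.
Augment src->tap->well->tank->t: bottleneck 1. Total 2.
No augmenting path remains in the residual graph.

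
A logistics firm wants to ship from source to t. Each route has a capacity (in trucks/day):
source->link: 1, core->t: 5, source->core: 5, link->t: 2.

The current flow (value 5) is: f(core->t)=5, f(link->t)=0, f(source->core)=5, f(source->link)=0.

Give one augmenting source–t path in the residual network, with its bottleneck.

source->link->t, bottleneck 1

Residual along source->link->t: source->link: 1, link->t: 2.
Bottleneck = min = 1.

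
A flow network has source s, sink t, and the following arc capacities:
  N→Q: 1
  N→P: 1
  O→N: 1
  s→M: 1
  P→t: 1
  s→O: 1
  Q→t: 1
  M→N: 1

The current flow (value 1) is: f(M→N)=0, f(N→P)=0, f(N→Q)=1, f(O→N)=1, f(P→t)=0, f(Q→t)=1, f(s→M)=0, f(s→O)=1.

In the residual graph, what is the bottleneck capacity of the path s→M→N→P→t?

1

Residual capacities along the path: s→M: 1, M→N: 1, N→P: 1, P→t: 1.
Minimum is 1.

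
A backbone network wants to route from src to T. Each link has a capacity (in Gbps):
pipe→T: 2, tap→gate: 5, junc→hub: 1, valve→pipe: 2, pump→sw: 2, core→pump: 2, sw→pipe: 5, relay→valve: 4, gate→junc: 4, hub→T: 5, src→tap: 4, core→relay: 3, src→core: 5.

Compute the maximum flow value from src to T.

Augment src→core→pump→sw→pipe→T: bottleneck 2. Total 2.
Augment src→tap→gate→junc→hub→T: bottleneck 1. Total 3.
No augmenting path remains in the residual graph.

3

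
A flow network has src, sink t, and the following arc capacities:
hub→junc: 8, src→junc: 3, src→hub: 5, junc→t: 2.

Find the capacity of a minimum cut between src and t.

2

Max flow = 2 (via 1 augmenting path).
In the residual at optimum, the set reachable from src is {hub, junc, src}.
Cut edges: junc→t (cap 2). Sum = 2.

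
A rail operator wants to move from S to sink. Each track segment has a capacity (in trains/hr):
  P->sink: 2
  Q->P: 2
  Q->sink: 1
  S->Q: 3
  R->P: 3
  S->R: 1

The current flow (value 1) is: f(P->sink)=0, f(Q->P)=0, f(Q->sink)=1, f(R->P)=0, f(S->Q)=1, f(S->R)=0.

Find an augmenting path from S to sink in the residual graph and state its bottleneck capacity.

Residual along S->Q->P->sink: S->Q: 2, Q->P: 2, P->sink: 2.
Bottleneck = min = 2.

S->Q->P->sink, bottleneck 2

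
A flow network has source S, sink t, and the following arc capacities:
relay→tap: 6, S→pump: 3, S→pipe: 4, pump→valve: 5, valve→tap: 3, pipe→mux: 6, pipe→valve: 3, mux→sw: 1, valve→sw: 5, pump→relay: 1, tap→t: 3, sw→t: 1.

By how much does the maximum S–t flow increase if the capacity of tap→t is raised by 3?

Original max flow = 4.
After raising cap(tap→t), augmenting paths through that edge carry 1 more unit.
New max flow = 5. Increase = 1.

1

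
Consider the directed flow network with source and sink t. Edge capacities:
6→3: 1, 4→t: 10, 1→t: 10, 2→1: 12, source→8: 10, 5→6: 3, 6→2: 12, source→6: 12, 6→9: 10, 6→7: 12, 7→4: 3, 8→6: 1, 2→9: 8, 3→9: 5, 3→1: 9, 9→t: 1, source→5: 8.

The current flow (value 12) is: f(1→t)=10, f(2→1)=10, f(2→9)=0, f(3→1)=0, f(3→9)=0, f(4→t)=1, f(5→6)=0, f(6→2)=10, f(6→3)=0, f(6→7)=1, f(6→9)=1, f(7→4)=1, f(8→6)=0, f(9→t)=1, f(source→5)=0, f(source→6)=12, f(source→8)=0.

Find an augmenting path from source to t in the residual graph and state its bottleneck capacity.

Residual along source→8→6→7→4→t: source→8: 10, 8→6: 1, 6→7: 11, 7→4: 2, 4→t: 9.
Bottleneck = min = 1.

source→8→6→7→4→t, bottleneck 1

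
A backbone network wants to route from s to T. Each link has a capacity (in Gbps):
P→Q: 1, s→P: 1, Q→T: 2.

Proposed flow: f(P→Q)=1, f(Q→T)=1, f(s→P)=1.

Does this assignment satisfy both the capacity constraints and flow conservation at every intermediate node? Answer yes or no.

Yes

Every edge has 0 ≤ f(e) ≤ cap(e).
At each intermediate node, inflow equals outflow.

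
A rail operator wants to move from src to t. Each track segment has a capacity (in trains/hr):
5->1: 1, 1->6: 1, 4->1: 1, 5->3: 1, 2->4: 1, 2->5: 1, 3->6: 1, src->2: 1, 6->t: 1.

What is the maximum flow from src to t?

1

Augment src->2->5->1->6->t: bottleneck 1. Total 1.
No augmenting path remains in the residual graph.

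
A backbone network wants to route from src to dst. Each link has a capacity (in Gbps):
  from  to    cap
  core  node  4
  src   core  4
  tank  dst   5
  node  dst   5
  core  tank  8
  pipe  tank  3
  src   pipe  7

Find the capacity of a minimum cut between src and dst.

7

Max flow = 7 (via 2 augmenting paths).
In the residual at optimum, the set reachable from src is {pipe, src}.
Cut edges: src→core (cap 4), pipe→tank (cap 3). Sum = 7.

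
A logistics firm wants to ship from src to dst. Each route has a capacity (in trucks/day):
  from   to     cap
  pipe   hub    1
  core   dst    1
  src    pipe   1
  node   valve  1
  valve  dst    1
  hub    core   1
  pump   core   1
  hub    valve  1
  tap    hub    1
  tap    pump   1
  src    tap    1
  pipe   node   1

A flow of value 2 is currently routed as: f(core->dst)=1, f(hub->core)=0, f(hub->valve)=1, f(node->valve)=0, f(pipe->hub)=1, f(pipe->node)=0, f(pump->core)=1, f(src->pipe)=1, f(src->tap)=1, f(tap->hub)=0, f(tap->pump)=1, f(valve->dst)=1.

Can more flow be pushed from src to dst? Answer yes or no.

Residual reachable from src: {src}; dst is not reachable.
Saturated cut: src->tap, src->pipe with total capacity 2 = current flow value. Flow is maximum.

No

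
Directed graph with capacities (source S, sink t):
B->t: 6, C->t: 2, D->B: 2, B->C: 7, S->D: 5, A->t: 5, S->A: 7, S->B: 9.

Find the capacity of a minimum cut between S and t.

13

Max flow = 13 (via 3 augmenting paths).
In the residual at optimum, the set reachable from S is {A, B, C, D, S}.
Cut edges: A->t (cap 5), B->t (cap 6), C->t (cap 2). Sum = 13.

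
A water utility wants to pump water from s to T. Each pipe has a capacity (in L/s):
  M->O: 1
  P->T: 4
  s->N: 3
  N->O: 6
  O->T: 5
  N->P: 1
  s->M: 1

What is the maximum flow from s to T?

4

Augment s->N->P->T: bottleneck 1. Total 1.
Augment s->N->O->T: bottleneck 2. Total 3.
Augment s->M->O->T: bottleneck 1. Total 4.
No augmenting path remains in the residual graph.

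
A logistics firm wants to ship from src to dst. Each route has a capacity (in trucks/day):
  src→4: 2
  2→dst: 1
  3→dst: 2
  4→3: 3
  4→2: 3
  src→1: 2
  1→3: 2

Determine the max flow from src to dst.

3

Augment src→4→2→dst: bottleneck 1. Total 1.
Augment src→4→3→dst: bottleneck 1. Total 2.
Augment src→1→3→dst: bottleneck 1. Total 3.
No augmenting path remains in the residual graph.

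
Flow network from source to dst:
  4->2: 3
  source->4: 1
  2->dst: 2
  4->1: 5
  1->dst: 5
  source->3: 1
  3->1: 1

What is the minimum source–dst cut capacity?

2

Max flow = 2 (via 2 augmenting paths).
In the residual at optimum, the set reachable from source is {source}.
Cut edges: source->4 (cap 1), source->3 (cap 1). Sum = 2.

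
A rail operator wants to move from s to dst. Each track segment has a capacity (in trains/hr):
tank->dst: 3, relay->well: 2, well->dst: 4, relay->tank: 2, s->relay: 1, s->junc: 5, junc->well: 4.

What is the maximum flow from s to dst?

5

Augment s->relay->tank->dst: bottleneck 1. Total 1.
Augment s->junc->well->dst: bottleneck 4. Total 5.
No augmenting path remains in the residual graph.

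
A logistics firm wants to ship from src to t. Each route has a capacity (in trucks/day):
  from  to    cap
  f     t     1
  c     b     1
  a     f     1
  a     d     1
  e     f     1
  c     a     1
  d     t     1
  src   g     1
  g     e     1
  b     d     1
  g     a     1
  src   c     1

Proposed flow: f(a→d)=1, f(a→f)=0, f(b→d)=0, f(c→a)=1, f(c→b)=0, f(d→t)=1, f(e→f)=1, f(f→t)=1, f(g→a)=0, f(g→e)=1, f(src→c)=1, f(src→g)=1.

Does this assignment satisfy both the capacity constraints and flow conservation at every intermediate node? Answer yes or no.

Every edge has 0 ≤ f(e) ≤ cap(e).
At each intermediate node, inflow equals outflow.

Yes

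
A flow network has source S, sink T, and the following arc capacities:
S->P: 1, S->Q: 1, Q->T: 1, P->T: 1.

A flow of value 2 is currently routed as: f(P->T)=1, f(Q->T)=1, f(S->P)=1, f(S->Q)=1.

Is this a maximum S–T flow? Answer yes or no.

Yes

Residual reachable from S: {S}; T is not reachable.
Saturated cut: S->P, S->Q with total capacity 2 = current flow value. Flow is maximum.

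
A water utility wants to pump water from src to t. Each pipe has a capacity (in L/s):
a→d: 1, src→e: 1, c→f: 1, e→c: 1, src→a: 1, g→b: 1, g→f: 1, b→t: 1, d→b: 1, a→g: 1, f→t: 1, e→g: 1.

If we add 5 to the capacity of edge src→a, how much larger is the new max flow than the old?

Original max flow = 2.
Even with extra capacity on src→a, another cut of capacity 2 remains binding.
New max flow = 2. Increase = 0.

0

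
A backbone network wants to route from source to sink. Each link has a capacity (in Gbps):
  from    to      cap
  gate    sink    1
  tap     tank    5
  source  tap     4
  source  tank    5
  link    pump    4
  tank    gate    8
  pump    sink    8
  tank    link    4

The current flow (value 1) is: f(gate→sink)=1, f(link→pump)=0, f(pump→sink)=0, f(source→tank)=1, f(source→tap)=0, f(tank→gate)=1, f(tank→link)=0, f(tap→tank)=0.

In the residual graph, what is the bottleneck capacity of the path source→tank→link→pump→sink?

Residual capacities along the path: source→tank: 4, tank→link: 4, link→pump: 4, pump→sink: 8.
Minimum is 4.

4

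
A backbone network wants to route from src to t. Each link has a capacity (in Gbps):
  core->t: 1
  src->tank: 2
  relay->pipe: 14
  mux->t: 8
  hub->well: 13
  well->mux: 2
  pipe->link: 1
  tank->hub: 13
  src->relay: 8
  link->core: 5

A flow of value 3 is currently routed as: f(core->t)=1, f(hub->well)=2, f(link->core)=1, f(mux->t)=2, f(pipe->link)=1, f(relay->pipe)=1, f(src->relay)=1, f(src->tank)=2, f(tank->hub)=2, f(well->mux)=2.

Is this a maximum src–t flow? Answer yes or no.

Yes

Residual reachable from src: {pipe, relay, src}; t is not reachable.
Saturated cut: pipe->link, src->tank with total capacity 3 = current flow value. Flow is maximum.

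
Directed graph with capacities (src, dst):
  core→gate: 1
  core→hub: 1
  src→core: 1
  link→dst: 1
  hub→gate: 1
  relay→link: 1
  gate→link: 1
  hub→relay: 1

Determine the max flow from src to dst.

Augment src→core→gate→link→dst: bottleneck 1. Total 1.
No augmenting path remains in the residual graph.

1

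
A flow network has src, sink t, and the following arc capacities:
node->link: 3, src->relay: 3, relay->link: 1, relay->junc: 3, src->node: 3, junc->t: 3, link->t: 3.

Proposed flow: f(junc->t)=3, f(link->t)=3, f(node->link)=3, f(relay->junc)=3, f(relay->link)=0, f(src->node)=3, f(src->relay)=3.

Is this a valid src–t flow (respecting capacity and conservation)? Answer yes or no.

Every edge has 0 ≤ f(e) ≤ cap(e).
At each intermediate node, inflow equals outflow.

Yes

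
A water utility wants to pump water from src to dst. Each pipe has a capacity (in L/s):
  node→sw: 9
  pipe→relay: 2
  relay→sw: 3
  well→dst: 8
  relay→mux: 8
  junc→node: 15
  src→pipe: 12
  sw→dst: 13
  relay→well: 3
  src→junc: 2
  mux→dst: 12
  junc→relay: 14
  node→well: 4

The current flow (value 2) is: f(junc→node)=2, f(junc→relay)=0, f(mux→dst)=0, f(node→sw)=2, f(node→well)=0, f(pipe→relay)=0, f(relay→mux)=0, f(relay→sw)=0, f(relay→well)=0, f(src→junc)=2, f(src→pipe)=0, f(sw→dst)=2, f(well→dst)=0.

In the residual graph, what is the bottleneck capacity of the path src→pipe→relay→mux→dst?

Residual capacities along the path: src→pipe: 12, pipe→relay: 2, relay→mux: 8, mux→dst: 12.
Minimum is 2.

2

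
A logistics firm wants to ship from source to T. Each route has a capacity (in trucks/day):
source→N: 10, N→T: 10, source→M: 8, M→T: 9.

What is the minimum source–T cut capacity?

Max flow = 18 (via 2 augmenting paths).
In the residual at optimum, the set reachable from source is {source}.
Cut edges: source→M (cap 8), source→N (cap 10). Sum = 18.

18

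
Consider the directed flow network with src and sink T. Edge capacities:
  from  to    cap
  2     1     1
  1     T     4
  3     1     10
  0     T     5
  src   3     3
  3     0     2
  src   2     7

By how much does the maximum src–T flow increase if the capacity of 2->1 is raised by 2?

Original max flow = 4.
After raising cap(2->1), augmenting paths through that edge carry 2 more units.
New max flow = 6. Increase = 2.

2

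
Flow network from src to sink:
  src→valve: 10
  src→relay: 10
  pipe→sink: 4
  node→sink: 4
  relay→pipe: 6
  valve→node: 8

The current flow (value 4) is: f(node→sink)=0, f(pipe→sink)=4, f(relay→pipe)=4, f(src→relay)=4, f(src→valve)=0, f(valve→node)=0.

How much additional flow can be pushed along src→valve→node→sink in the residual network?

4

Residual capacities along the path: src→valve: 10, valve→node: 8, node→sink: 4.
Minimum is 4.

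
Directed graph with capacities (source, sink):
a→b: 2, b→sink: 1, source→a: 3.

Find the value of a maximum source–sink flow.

1

Augment source→a→b→sink: bottleneck 1. Total 1.
No augmenting path remains in the residual graph.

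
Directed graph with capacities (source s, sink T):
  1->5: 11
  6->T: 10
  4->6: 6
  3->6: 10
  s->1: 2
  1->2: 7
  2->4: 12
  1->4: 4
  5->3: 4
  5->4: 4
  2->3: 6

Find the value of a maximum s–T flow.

2

Augment s->1->4->6->T: bottleneck 2. Total 2.
No augmenting path remains in the residual graph.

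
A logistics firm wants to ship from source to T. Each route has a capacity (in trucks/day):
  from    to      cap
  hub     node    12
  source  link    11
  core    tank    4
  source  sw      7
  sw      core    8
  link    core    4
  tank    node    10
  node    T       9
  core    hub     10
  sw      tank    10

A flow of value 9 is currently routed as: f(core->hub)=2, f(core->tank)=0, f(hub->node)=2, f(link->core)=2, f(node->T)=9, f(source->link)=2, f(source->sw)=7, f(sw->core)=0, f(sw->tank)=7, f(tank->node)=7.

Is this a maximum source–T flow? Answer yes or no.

Yes

Residual reachable from source: {core, hub, link, node, source, sw, tank}; T is not reachable.
Saturated cut: node->T with total capacity 9 = current flow value. Flow is maximum.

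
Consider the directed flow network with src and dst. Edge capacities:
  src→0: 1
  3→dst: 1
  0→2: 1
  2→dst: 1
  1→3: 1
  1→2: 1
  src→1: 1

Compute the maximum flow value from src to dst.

Augment src→0→2→dst: bottleneck 1. Total 1.
Augment src→1→3→dst: bottleneck 1. Total 2.
No augmenting path remains in the residual graph.

2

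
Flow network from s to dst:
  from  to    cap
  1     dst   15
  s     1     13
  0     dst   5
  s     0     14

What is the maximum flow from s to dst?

Augment s->0->dst: bottleneck 5. Total 5.
Augment s->1->dst: bottleneck 13. Total 18.
No augmenting path remains in the residual graph.

18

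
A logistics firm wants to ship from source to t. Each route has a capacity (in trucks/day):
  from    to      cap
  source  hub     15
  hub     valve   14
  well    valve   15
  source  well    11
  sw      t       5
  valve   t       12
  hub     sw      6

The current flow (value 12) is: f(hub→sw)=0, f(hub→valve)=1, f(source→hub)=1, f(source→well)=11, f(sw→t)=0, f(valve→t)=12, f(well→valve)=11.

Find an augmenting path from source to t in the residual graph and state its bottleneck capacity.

Residual along source→hub→sw→t: source→hub: 14, hub→sw: 6, sw→t: 5.
Bottleneck = min = 5.

source→hub→sw→t, bottleneck 5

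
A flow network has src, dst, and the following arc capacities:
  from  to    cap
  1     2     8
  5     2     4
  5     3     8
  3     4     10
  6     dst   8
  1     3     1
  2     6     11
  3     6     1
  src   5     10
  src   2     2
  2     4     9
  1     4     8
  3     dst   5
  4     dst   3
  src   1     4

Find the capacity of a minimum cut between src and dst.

Max flow = 16 (via 7 augmenting paths).
In the residual at optimum, the set reachable from src is {src}.
Cut edges: src→1 (cap 4), src→5 (cap 10), src→2 (cap 2). Sum = 16.

16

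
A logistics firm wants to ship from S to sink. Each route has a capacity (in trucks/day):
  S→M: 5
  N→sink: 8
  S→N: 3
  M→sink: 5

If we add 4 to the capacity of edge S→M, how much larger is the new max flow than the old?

0

Original max flow = 8.
Even with extra capacity on S→M, another cut of capacity 8 remains binding.
New max flow = 8. Increase = 0.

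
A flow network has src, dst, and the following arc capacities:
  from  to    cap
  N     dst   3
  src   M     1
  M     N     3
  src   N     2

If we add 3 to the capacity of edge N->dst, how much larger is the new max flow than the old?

Original max flow = 3.
Edge N->dst does not cross the min cut (source side {src}), so extra capacity there cannot help.
New max flow = 3. Increase = 0.

0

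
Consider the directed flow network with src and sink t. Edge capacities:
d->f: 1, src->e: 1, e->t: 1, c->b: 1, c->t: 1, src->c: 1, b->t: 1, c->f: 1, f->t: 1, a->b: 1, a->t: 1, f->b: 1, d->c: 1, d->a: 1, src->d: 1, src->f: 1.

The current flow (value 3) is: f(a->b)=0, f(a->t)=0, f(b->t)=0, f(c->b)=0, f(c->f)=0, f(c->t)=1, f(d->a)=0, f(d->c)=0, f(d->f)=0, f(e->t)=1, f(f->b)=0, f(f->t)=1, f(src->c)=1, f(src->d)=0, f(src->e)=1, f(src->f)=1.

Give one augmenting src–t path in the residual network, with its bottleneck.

src->d->a->t, bottleneck 1

Residual along src->d->a->t: src->d: 1, d->a: 1, a->t: 1.
Bottleneck = min = 1.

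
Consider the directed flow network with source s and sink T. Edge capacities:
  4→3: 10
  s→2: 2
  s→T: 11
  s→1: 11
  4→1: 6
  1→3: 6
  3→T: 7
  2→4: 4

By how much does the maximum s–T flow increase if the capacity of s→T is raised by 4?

4

Original max flow = 18.
After raising cap(s→T), augmenting paths through that edge carry 4 more units.
New max flow = 22. Increase = 4.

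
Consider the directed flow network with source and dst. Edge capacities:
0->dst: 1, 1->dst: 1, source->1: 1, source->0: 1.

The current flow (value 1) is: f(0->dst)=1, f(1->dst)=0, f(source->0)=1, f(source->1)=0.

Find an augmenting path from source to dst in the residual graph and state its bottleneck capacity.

Residual along source->1->dst: source->1: 1, 1->dst: 1.
Bottleneck = min = 1.

source->1->dst, bottleneck 1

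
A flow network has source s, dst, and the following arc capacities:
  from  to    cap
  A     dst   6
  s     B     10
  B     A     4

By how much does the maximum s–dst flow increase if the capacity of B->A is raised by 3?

Original max flow = 4.
After raising cap(B->A), augmenting paths through that edge carry 2 more units.
New max flow = 6. Increase = 2.

2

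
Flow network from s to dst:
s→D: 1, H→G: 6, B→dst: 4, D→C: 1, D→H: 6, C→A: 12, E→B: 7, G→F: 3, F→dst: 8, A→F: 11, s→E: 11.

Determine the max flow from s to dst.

5

Augment s→E→B→dst: bottleneck 4. Total 4.
Augment s→D→H→G→F→dst: bottleneck 1. Total 5.
No augmenting path remains in the residual graph.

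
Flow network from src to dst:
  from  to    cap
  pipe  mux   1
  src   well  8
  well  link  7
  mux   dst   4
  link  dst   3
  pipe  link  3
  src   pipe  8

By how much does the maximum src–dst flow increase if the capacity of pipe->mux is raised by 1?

1

Original max flow = 4.
After raising cap(pipe->mux), augmenting paths through that edge carry 1 more unit.
New max flow = 5. Increase = 1.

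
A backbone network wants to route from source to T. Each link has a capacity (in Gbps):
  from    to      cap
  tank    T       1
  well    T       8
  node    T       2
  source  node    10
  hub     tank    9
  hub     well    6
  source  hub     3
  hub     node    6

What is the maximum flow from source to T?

Augment source→node→T: bottleneck 2. Total 2.
Augment source→hub→tank→T: bottleneck 1. Total 3.
Augment source→hub→well→T: bottleneck 2. Total 5.
No augmenting path remains in the residual graph.

5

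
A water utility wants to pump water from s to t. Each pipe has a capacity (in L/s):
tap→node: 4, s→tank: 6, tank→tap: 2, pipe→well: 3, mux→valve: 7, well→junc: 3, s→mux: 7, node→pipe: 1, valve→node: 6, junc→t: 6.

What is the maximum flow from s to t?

1

Augment s→mux→valve→node→pipe→well→junc→t: bottleneck 1. Total 1.
No augmenting path remains in the residual graph.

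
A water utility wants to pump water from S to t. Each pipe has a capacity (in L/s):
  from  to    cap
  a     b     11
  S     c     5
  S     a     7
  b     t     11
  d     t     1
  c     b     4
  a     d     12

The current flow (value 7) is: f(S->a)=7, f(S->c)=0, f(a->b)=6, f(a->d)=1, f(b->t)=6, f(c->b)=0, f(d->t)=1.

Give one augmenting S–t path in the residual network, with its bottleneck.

S->c->b->t, bottleneck 4

Residual along S->c->b->t: S->c: 5, c->b: 4, b->t: 5.
Bottleneck = min = 4.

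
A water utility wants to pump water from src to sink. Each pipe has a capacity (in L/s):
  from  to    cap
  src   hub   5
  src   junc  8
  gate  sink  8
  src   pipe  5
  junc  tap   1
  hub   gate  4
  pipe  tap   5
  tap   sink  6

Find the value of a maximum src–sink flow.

Augment src->junc->tap->sink: bottleneck 1. Total 1.
Augment src->pipe->tap->sink: bottleneck 5. Total 6.
Augment src->hub->gate->sink: bottleneck 4. Total 10.
No augmenting path remains in the residual graph.

10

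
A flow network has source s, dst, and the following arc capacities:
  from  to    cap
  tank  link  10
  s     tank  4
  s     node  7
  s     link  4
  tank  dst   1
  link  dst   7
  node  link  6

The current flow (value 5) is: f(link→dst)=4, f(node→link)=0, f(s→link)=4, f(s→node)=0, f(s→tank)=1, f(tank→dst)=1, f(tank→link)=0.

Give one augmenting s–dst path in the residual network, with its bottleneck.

Residual along s→node→link→dst: s→node: 7, node→link: 6, link→dst: 3.
Bottleneck = min = 3.

s→node→link→dst, bottleneck 3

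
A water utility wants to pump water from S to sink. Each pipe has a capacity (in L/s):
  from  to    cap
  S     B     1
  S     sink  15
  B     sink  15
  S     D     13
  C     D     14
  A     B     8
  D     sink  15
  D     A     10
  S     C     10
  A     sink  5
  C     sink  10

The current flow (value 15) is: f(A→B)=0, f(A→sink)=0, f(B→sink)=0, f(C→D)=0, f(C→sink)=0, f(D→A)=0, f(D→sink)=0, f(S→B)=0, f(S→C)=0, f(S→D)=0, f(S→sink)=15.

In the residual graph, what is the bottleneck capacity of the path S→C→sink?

Residual capacities along the path: S→C: 10, C→sink: 10.
Minimum is 10.

10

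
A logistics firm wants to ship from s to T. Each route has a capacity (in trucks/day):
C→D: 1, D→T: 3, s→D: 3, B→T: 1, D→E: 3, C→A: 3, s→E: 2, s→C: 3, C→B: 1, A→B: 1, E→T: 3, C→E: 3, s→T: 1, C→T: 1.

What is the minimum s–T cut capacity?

9

Max flow = 9 (via 6 augmenting paths).
In the residual at optimum, the set reachable from s is {s}.
Cut edges: s→C (cap 3), s→D (cap 3), s→E (cap 2), s→T (cap 1). Sum = 9.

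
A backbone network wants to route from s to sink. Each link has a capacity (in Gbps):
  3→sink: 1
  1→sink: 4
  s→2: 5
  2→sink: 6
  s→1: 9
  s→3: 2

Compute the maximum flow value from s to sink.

10

Augment s→2→sink: bottleneck 5. Total 5.
Augment s→1→sink: bottleneck 4. Total 9.
Augment s→3→sink: bottleneck 1. Total 10.
No augmenting path remains in the residual graph.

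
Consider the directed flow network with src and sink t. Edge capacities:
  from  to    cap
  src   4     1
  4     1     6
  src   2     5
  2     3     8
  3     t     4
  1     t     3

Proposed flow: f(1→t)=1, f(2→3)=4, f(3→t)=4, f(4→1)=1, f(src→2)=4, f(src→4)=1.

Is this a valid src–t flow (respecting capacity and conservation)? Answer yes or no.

Every edge has 0 ≤ f(e) ≤ cap(e).
At each intermediate node, inflow equals outflow.

Yes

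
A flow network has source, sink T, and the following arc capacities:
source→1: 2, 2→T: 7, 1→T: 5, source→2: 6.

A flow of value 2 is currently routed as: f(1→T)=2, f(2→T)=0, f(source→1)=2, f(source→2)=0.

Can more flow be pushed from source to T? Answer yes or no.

Yes

Residual path source→2→T has bottleneck 6 > 0.
Pushing 6 along it raises the flow to 8, so the given flow is not maximum.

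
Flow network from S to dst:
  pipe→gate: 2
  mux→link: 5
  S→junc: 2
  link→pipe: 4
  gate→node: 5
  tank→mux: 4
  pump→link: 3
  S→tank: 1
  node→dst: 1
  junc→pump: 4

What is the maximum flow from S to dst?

Augment S→tank→mux→link→pipe→gate→node→dst: bottleneck 1. Total 1.
No augmenting path remains in the residual graph.

1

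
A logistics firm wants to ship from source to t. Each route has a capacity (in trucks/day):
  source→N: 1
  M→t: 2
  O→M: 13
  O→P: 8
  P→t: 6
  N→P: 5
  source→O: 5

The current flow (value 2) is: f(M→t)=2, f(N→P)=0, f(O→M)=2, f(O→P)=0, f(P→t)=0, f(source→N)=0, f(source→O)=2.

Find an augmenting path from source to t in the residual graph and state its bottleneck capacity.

source→O→P→t, bottleneck 3

Residual along source→O→P→t: source→O: 3, O→P: 8, P→t: 6.
Bottleneck = min = 3.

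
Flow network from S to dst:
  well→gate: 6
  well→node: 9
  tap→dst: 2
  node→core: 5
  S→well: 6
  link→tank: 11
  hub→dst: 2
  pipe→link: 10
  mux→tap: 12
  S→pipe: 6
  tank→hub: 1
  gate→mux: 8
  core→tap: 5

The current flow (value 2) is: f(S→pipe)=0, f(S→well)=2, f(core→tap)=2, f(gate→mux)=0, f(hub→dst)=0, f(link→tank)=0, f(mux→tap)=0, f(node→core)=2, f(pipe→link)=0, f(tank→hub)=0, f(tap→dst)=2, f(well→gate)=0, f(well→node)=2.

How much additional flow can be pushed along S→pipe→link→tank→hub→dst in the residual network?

1

Residual capacities along the path: S→pipe: 6, pipe→link: 10, link→tank: 11, tank→hub: 1, hub→dst: 2.
Minimum is 1.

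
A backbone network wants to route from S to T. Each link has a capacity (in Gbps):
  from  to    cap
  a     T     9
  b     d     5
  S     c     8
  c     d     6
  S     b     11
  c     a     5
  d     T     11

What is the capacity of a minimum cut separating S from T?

Max flow = 13 (via 3 augmenting paths).
In the residual at optimum, the set reachable from S is {S, b}.
Cut edges: S->c (cap 8), b->d (cap 5). Sum = 13.

13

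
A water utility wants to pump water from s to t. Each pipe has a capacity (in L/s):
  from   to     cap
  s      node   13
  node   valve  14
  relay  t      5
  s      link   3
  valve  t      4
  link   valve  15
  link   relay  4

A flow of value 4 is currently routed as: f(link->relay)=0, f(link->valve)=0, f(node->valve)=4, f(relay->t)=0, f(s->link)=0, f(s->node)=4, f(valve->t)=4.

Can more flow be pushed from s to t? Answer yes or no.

Yes

Residual path s->link->relay->t has bottleneck 3 > 0.
Pushing 3 along it raises the flow to 7, so the given flow is not maximum.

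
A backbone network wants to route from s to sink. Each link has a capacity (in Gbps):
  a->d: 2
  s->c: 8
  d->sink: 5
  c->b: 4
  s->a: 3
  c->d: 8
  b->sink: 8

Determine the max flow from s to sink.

Augment s->c->b->sink: bottleneck 4. Total 4.
Augment s->c->d->sink: bottleneck 4. Total 8.
Augment s->a->d->sink: bottleneck 1. Total 9.
No augmenting path remains in the residual graph.

9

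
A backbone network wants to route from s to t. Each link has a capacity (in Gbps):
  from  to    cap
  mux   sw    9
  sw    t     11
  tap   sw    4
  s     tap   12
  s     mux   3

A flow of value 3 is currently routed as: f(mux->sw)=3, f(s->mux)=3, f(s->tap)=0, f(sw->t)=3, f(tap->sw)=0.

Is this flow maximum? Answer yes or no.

No

Residual path s->tap->sw->t has bottleneck 4 > 0.
Pushing 4 along it raises the flow to 7, so the given flow is not maximum.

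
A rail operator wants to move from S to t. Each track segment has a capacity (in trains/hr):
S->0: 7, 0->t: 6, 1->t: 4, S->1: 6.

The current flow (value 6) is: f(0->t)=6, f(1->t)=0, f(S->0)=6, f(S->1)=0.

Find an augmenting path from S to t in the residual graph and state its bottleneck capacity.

Residual along S->1->t: S->1: 6, 1->t: 4.
Bottleneck = min = 4.

S->1->t, bottleneck 4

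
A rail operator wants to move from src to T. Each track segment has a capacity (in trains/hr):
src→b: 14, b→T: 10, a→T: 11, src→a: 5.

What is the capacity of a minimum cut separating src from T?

15

Max flow = 15 (via 2 augmenting paths).
In the residual at optimum, the set reachable from src is {b, src}.
Cut edges: src→a (cap 5), b→T (cap 10). Sum = 15.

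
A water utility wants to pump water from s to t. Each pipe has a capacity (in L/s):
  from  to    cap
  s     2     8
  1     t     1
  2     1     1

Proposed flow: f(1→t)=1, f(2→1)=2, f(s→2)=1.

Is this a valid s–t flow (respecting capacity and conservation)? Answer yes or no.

Capacity violated on 2→1: flow 2 > capacity 1.

No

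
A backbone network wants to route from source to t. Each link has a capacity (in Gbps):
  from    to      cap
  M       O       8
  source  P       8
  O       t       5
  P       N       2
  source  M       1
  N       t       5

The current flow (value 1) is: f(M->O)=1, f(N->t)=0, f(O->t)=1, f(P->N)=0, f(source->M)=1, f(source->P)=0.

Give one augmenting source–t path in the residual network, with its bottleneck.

source->P->N->t, bottleneck 2

Residual along source->P->N->t: source->P: 8, P->N: 2, N->t: 5.
Bottleneck = min = 2.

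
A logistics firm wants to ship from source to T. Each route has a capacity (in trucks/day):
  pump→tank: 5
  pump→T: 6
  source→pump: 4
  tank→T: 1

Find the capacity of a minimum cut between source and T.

Max flow = 4 (via 1 augmenting path).
In the residual at optimum, the set reachable from source is {source}.
Cut edges: source→pump (cap 4). Sum = 4.

4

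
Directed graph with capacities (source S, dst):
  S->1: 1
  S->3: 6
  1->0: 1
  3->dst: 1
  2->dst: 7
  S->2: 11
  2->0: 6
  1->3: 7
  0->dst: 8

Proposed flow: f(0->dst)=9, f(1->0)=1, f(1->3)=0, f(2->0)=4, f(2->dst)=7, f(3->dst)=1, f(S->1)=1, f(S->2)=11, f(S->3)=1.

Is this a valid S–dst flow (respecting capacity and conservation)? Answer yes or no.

No

Capacity violated on 0->dst: flow 9 > capacity 8.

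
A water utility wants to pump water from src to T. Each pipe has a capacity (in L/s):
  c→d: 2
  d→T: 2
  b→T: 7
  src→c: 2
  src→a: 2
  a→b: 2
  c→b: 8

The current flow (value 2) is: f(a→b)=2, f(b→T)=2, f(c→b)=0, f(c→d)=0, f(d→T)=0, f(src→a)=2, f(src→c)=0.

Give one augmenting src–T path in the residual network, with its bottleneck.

Residual along src→c→b→T: src→c: 2, c→b: 8, b→T: 5.
Bottleneck = min = 2.

src→c→b→T, bottleneck 2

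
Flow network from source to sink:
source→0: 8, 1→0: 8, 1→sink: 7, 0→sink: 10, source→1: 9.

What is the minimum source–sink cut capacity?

Max flow = 17 (via 3 augmenting paths).
In the residual at optimum, the set reachable from source is {source}.
Cut edges: source→1 (cap 9), source→0 (cap 8). Sum = 17.

17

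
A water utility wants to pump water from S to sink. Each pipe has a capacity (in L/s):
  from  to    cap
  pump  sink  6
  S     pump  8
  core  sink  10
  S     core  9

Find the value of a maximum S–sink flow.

Augment S→pump→sink: bottleneck 6. Total 6.
Augment S→core→sink: bottleneck 9. Total 15.
No augmenting path remains in the residual graph.

15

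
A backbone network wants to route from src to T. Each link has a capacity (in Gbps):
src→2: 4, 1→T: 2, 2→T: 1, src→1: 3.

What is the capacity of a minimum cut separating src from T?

3

Max flow = 3 (via 2 augmenting paths).
In the residual at optimum, the set reachable from src is {1, 2, src}.
Cut edges: 2→T (cap 1), 1→T (cap 2). Sum = 3.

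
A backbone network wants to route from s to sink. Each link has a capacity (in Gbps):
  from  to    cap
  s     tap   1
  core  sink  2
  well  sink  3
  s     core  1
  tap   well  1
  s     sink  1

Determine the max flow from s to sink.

Augment s→sink: bottleneck 1. Total 1.
Augment s→core→sink: bottleneck 1. Total 2.
Augment s→tap→well→sink: bottleneck 1. Total 3.
No augmenting path remains in the residual graph.

3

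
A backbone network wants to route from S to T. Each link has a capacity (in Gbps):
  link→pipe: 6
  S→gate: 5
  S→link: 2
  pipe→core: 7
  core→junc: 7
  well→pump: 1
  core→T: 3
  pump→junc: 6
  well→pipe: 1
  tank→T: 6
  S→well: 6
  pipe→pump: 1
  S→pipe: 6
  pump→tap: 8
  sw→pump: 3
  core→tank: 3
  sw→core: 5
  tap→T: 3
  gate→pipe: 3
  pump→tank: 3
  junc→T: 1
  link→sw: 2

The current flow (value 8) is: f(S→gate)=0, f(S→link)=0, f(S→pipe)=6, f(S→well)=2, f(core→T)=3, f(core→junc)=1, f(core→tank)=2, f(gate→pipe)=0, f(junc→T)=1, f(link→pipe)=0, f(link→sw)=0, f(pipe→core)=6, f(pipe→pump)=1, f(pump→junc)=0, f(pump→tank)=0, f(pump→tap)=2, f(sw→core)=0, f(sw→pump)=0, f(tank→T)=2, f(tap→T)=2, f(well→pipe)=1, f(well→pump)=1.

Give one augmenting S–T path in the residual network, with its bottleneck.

S→link→sw→core→tank→T, bottleneck 1

Residual along S→link→sw→core→tank→T: S→link: 2, link→sw: 2, sw→core: 5, core→tank: 1, tank→T: 4.
Bottleneck = min = 1.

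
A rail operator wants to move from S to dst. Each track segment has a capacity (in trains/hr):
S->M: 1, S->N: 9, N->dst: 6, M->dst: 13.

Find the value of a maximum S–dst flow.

Augment S->N->dst: bottleneck 6. Total 6.
Augment S->M->dst: bottleneck 1. Total 7.
No augmenting path remains in the residual graph.

7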